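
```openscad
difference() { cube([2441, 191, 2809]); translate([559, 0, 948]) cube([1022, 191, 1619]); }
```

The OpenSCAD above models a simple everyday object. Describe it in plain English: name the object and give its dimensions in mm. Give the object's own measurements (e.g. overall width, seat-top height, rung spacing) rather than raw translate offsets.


A wall 2441 mm long (x), 191 mm thick (y), 2809 mm tall, with a rectangular window opening cut through it. The opening is 1022 mm wide and 1619 mm tall; its sill is at z = 948 mm and its near (−x) edge is 559 mm from the wall's −x end. The opening passes through the full wall thickness.


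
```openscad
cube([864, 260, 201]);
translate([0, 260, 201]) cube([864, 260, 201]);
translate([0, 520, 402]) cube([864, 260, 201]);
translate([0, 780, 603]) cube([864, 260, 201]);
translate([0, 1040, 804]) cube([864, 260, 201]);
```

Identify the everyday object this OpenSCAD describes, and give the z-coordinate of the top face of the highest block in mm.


A staircase. The total rise is 1005 mm.

5 identical blocks, each offset up and back from the previous — a staircase. Each step is 201 mm tall and there are 5 of them, so the total rise is 5 × 201 = 1005 mm.


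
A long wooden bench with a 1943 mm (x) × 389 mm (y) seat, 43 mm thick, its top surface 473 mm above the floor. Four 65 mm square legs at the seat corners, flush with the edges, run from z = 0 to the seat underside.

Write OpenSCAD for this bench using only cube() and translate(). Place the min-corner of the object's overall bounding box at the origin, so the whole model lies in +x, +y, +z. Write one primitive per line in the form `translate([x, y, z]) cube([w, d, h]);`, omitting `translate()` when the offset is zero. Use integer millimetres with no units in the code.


translate([0, 0, 430]) cube([1943, 389, 43]);
cube([65, 65, 430]);
translate([0, 324, 0]) cube([65, 65, 430]);
translate([1878, 0, 0]) cube([65, 65, 430]);
translate([1878, 324, 0]) cube([65, 65, 430]);


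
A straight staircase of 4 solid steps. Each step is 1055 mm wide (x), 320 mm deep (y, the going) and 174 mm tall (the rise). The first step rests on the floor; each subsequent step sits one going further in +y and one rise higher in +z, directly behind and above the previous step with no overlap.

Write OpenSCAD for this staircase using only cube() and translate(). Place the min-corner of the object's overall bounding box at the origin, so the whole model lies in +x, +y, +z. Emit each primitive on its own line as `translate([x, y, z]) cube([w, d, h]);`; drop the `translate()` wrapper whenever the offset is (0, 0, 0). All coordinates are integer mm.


cube([1055, 320, 174]);
translate([0, 320, 174]) cube([1055, 320, 174]);
translate([0, 640, 348]) cube([1055, 320, 174]);
translate([0, 960, 522]) cube([1055, 320, 174]);


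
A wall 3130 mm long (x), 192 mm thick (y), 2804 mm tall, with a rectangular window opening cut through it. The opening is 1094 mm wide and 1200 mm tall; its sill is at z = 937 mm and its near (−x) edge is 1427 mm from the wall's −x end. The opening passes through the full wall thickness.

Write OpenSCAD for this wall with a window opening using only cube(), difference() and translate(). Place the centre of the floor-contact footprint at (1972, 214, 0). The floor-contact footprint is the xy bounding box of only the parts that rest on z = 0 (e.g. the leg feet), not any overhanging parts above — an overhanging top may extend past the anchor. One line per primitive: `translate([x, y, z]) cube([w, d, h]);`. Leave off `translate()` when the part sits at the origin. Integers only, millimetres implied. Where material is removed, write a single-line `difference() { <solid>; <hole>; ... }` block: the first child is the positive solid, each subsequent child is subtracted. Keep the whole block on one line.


difference() { translate([407, 118, 0]) cube([3130, 192, 2804]); translate([1834, 118, 937]) cube([1094, 192, 1200]); }


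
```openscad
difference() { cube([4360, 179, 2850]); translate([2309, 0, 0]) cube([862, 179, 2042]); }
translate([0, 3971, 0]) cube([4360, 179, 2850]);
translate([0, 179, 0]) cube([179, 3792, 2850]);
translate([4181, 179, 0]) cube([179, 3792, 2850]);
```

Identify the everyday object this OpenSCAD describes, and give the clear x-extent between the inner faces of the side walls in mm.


A single room. The interior width is 4002 mm.

Four walls enclosing a rectangle with a door in the front wall — a room. Outside width 4360 minus two 179 mm walls gives 4002 mm.


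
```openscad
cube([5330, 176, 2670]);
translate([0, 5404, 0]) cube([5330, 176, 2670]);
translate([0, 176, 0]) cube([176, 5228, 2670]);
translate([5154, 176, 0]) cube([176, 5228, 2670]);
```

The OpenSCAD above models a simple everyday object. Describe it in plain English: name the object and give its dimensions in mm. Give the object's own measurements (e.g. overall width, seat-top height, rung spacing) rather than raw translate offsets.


The wall frame of a small rectangular building: four walls, each 2670 mm tall and 176 mm thick, enclosing a footprint 5330 mm (x) by 5580 mm (y) outside-to-outside, with no floor or roof. The front and back walls (the −y and +y sides) span the full width; the two side walls fit between them.


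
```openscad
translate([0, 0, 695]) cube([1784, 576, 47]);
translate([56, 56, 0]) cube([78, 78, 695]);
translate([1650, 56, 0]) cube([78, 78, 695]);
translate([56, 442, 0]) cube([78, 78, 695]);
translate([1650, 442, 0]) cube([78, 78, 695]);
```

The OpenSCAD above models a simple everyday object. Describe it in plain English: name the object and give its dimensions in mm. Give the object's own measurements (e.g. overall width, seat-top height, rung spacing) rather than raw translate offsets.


A table: top 1784 mm (x) × 576 mm (y), 47 mm thick, upper face at z = 742 mm, on four 78×78 mm square legs, each inset 56 mm from the nearest pair of top edges from z = 0 to the bottom of the top.


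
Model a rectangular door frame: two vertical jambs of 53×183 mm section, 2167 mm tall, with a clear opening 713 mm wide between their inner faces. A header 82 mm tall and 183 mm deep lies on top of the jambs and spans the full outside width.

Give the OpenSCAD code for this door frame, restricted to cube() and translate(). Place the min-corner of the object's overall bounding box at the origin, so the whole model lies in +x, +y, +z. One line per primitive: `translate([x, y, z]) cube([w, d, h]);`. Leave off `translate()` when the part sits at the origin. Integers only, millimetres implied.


cube([53, 183, 2167]);
translate([766, 0, 0]) cube([53, 183, 2167]);
translate([0, 0, 2167]) cube([819, 183, 82]);


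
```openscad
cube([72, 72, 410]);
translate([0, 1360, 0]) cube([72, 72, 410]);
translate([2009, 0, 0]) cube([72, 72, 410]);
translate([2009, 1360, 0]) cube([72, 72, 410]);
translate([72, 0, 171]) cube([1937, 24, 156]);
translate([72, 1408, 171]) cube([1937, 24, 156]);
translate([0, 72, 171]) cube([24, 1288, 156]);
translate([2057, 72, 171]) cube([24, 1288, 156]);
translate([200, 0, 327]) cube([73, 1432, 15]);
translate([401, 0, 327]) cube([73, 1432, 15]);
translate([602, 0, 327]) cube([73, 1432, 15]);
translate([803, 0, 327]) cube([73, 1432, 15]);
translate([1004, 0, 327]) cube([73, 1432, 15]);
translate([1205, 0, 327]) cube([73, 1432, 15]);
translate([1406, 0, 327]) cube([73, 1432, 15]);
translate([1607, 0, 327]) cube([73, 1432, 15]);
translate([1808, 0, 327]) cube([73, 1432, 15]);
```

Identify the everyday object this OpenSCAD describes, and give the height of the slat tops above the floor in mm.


A bed frame. The slat-top height is 342 mm.

Four posts, four rails, and a row of slats — a bed frame. Slats sit on the rails at z = 171 + 156 = 327; with slat thickness 15, the top is 342 mm.


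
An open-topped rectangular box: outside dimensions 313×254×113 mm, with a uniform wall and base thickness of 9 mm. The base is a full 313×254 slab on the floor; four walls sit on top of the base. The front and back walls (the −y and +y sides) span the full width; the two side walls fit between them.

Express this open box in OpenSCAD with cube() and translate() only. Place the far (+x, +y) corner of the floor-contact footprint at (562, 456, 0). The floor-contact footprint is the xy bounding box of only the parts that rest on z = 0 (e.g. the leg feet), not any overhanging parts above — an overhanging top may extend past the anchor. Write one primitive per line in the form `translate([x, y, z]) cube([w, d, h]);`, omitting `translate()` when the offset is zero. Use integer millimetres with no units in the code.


translate([249, 202, 0]) cube([313, 254, 9]);
translate([249, 202, 9]) cube([313, 9, 104]);
translate([249, 447, 9]) cube([313, 9, 104]);
translate([249, 211, 9]) cube([9, 236, 104]);
translate([553, 211, 9]) cube([9, 236, 104]);


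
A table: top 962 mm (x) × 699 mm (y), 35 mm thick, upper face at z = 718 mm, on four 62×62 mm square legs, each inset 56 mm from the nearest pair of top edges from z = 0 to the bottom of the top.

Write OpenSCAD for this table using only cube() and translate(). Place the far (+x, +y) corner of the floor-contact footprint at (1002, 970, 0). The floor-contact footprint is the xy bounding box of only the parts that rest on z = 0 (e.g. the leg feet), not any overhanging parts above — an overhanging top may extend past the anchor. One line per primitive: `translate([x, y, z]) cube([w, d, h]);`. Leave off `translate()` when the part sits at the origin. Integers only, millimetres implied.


translate([96, 327, 683]) cube([962, 699, 35]);
translate([152, 383, 0]) cube([62, 62, 683]);
translate([940, 383, 0]) cube([62, 62, 683]);
translate([152, 908, 0]) cube([62, 62, 683]);
translate([940, 908, 0]) cube([62, 62, 683]);


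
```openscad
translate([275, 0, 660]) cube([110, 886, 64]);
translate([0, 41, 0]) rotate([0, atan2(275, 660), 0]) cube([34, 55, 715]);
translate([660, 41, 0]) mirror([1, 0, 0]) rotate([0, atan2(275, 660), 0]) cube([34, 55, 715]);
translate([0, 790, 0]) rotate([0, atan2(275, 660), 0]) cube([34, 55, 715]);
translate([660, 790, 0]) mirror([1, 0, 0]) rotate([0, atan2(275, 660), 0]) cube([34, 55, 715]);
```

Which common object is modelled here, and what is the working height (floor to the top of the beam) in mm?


A sawhorse. The overall height is 724 mm.

A beam across two mirrored pairs of raked legs — a sawhorse. The beam's underside is at z = 660 (matching the legs' vertical rise in atan2(275, 660)) and the beam is 64 mm tall, so its top is at 660 + 64 = 724 mm. The raked legs top out at the beam's underside, so that is the highest point.


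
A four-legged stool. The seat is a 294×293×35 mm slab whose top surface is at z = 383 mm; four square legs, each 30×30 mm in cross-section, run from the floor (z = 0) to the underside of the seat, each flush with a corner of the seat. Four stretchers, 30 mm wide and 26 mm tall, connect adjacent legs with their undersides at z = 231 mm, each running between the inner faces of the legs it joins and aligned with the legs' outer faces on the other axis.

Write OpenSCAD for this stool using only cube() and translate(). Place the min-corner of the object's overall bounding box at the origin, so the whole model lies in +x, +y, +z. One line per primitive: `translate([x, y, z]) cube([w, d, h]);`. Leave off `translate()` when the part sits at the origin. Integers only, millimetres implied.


// leg_h = 383 - 35 = 348
// stretcher span = 294 - 2*30 = 234
translate([0, 0, 348]) cube([294, 293, 35]);
cube([30, 30, 348]);
translate([264, 0, 0]) cube([30, 30, 348]);
translate([0, 263, 0]) cube([30, 30, 348]);
translate([264, 263, 0]) cube([30, 30, 348]);
translate([30, 0, 231]) cube([234, 30, 26]);
translate([30, 263, 231]) cube([234, 30, 26]);
translate([0, 30, 231]) cube([30, 233, 26]);
translate([264, 30, 231]) cube([30, 233, 26]);


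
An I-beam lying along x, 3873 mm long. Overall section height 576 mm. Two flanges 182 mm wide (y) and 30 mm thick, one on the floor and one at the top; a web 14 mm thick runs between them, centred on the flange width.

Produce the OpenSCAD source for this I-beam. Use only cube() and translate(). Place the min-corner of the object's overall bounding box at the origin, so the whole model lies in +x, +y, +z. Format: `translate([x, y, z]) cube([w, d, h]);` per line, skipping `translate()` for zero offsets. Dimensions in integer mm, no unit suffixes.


cube([3873, 182, 30]);
translate([0, 84, 30]) cube([3873, 14, 516]);
translate([0, 0, 546]) cube([3873, 182, 30]);


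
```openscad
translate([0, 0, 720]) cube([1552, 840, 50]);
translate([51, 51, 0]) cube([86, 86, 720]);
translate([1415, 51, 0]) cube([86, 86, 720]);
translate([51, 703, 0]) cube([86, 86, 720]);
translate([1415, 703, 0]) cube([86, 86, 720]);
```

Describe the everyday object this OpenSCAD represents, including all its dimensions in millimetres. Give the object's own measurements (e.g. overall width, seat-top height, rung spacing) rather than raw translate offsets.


A table: top 1552 mm (x) × 840 mm (y), 50 mm thick, upper face at z = 770 mm, on four 86×86 mm square legs, each inset 51 mm from the nearest pair of top edges from z = 0 to the bottom of the top.


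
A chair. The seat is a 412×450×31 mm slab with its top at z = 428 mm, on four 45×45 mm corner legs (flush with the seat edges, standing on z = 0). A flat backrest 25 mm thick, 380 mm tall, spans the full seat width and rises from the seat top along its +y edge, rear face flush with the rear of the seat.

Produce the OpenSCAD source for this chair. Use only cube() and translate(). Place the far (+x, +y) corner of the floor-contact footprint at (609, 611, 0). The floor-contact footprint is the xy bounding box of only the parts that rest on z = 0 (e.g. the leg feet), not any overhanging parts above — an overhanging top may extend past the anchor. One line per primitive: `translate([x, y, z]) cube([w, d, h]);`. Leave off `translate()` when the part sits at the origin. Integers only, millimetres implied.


translate([197, 161, 397]) cube([412, 450, 31]);
translate([197, 161, 0]) cube([45, 45, 397]);
translate([564, 161, 0]) cube([45, 45, 397]);
translate([197, 566, 0]) cube([45, 45, 397]);
translate([564, 566, 0]) cube([45, 45, 397]);
translate([197, 586, 428]) cube([412, 25, 380]);


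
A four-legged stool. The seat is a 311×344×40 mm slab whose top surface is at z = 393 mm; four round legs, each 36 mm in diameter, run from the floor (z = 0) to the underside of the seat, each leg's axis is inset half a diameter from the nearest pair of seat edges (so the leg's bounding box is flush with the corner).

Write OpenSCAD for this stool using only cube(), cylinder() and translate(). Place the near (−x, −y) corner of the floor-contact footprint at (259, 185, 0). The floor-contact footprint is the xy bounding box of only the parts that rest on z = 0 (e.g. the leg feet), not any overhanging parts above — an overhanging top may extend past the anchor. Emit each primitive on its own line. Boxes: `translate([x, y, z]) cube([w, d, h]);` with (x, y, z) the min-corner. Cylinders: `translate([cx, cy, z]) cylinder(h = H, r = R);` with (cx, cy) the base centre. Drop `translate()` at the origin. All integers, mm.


// leg_h = 393 - 40 = 353
translate([259, 185, 353]) cube([311, 344, 40]);
translate([277, 203, 0]) cylinder(h = 353, r = 18);
translate([552, 203, 0]) cylinder(h = 353, r = 18);
translate([277, 511, 0]) cylinder(h = 353, r = 18);
translate([552, 511, 0]) cylinder(h = 353, r = 18);


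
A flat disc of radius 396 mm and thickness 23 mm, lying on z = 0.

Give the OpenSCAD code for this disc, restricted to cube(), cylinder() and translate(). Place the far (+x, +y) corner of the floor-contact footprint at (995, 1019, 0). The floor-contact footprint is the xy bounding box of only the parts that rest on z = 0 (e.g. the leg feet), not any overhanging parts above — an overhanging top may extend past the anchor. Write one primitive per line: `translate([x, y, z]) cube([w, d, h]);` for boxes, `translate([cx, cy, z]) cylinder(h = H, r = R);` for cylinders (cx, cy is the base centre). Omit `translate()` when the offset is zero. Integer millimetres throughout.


translate([599, 623, 0]) cylinder(h = 23, r = 396);


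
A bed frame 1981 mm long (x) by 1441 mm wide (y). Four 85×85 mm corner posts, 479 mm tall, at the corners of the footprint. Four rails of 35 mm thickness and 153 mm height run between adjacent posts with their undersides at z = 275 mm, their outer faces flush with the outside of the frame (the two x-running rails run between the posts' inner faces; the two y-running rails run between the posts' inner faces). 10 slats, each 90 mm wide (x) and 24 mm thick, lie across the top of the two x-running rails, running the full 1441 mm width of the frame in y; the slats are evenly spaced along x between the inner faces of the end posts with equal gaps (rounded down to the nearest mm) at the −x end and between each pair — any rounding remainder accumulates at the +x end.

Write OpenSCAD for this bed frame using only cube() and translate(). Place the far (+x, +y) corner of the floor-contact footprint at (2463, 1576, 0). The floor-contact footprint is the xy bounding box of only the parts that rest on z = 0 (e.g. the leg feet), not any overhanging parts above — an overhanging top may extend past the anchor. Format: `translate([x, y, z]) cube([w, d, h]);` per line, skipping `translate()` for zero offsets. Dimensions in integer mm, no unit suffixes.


translate([482, 135, 0]) cube([85, 85, 479]);
translate([482, 1491, 0]) cube([85, 85, 479]);
translate([2378, 135, 0]) cube([85, 85, 479]);
translate([2378, 1491, 0]) cube([85, 85, 479]);
translate([567, 135, 275]) cube([1811, 35, 153]);
translate([567, 1541, 275]) cube([1811, 35, 153]);
translate([482, 220, 275]) cube([35, 1271, 153]);
translate([2428, 220, 275]) cube([35, 1271, 153]);
translate([649, 135, 428]) cube([90, 1441, 24]);
translate([821, 135, 428]) cube([90, 1441, 24]);
translate([993, 135, 428]) cube([90, 1441, 24]);
translate([1165, 135, 428]) cube([90, 1441, 24]);
translate([1337, 135, 428]) cube([90, 1441, 24]);
translate([1509, 135, 428]) cube([90, 1441, 24]);
translate([1681, 135, 428]) cube([90, 1441, 24]);
translate([1853, 135, 428]) cube([90, 1441, 24]);
translate([2025, 135, 428]) cube([90, 1441, 24]);
translate([2197, 135, 428]) cube([90, 1441, 24]);


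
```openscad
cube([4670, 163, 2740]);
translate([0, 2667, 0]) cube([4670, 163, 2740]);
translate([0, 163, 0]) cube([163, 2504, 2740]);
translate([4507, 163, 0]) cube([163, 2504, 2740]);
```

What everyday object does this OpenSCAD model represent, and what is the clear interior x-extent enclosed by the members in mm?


A house (or room) frame. The interior width is 4344 mm.

Four 2740 mm walls enclosing a rectangle with no floor or roof — a room or house frame. Outside width is 4670 mm and wall thickness is 163 mm, so the interior width is 4670 − 2 × 163 = 4344 mm.


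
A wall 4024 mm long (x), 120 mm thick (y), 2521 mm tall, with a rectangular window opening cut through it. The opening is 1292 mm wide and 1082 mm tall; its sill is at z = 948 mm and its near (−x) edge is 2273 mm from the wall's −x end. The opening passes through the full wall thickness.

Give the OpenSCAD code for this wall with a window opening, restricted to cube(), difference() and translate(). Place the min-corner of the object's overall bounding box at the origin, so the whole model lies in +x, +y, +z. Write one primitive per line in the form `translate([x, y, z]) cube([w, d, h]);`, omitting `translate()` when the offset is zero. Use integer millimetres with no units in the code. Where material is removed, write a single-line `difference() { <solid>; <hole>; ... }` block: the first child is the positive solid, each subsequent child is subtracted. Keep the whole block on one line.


difference() { cube([4024, 120, 2521]); translate([2273, 0, 948]) cube([1292, 120, 1082]); }


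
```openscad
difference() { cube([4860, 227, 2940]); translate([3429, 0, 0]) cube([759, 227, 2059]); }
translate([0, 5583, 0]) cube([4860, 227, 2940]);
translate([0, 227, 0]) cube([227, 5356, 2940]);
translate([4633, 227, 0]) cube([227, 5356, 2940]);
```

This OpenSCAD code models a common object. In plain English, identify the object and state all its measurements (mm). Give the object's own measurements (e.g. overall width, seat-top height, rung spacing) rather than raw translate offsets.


A single room: four walls, each 2940 mm tall and 227 mm thick, enclosing an outside footprint 4860×5810 mm (x × y), no floor or roof. The front and back walls (−y and +y sides) run the full x-width; the side walls fit between their inner faces. A door opening 759 mm wide and 2059 mm tall is cut through the front wall from the floor up, its −x edge 3429 mm from the wall's −x end.


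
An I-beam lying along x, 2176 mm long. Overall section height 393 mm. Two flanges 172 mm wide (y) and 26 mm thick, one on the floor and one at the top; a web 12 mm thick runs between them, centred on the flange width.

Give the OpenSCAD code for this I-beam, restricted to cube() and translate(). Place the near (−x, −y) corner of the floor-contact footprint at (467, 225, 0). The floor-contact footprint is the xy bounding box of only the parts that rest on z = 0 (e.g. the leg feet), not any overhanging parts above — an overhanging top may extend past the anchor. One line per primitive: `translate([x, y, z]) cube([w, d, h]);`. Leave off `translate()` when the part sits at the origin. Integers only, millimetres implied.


translate([467, 225, 0]) cube([2176, 172, 26]);
translate([467, 305, 26]) cube([2176, 12, 341]);
translate([467, 225, 367]) cube([2176, 172, 26]);


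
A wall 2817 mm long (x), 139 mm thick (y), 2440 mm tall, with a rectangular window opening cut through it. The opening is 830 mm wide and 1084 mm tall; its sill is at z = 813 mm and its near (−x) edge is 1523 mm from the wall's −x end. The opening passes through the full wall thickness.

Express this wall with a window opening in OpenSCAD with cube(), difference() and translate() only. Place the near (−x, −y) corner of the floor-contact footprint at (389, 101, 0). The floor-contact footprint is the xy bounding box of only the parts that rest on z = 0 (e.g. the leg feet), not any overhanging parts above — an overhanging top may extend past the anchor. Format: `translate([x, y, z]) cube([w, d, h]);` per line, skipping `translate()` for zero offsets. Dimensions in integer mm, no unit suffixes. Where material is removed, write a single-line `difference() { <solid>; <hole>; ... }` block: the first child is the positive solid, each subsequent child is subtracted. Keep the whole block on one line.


difference() { translate([389, 101, 0]) cube([2817, 139, 2440]); translate([1912, 101, 813]) cube([830, 139, 1084]); }


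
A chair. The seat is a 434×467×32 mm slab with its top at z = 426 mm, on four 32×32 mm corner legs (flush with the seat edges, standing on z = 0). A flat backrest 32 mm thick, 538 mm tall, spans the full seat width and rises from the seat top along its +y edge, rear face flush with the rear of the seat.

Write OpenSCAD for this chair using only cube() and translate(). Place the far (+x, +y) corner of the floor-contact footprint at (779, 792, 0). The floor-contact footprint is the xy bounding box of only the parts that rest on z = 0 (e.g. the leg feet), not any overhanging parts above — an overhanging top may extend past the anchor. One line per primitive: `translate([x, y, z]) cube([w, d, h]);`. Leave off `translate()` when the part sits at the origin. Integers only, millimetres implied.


translate([345, 325, 394]) cube([434, 467, 32]);
translate([345, 325, 0]) cube([32, 32, 394]);
translate([747, 325, 0]) cube([32, 32, 394]);
translate([345, 760, 0]) cube([32, 32, 394]);
translate([747, 760, 0]) cube([32, 32, 394]);
translate([345, 760, 426]) cube([434, 32, 538]);


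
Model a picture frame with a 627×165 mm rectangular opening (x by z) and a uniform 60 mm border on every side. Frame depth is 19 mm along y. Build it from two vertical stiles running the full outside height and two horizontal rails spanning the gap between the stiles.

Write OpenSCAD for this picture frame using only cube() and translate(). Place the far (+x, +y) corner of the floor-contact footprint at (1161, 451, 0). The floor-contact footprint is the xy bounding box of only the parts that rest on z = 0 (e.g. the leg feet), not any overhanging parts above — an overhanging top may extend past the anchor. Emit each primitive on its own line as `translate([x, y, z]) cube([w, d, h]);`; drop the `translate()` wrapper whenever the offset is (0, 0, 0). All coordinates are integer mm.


translate([414, 432, 0]) cube([60, 19, 285]);
translate([1101, 432, 0]) cube([60, 19, 285]);
translate([474, 432, 0]) cube([627, 19, 60]);
translate([474, 432, 225]) cube([627, 19, 60]);


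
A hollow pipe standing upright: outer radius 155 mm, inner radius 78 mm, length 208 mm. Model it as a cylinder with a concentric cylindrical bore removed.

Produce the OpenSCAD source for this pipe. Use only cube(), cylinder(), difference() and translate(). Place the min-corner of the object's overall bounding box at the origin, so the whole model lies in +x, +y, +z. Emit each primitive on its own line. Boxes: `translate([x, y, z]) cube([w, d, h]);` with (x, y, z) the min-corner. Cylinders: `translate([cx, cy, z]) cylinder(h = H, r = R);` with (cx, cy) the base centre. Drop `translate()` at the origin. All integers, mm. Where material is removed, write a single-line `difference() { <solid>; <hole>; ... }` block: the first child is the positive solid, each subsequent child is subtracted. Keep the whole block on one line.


difference() { translate([155, 155, 0]) cylinder(h = 208, r = 155); translate([155, 155, 0]) cylinder(h = 208, r = 78); }


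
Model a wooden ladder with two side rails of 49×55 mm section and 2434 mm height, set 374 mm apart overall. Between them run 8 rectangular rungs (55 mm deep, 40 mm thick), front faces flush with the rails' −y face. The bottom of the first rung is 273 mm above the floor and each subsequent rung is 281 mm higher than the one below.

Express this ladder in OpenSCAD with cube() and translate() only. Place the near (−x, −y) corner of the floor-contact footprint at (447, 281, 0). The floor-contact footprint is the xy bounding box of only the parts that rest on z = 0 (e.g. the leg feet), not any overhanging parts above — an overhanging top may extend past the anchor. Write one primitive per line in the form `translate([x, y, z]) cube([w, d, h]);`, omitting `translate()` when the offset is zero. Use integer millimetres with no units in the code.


translate([447, 281, 0]) cube([49, 55, 2434]);
translate([772, 281, 0]) cube([49, 55, 2434]);
translate([496, 281, 273]) cube([276, 55, 40]);
translate([496, 281, 554]) cube([276, 55, 40]);
translate([496, 281, 835]) cube([276, 55, 40]);
translate([496, 281, 1116]) cube([276, 55, 40]);
translate([496, 281, 1397]) cube([276, 55, 40]);
translate([496, 281, 1678]) cube([276, 55, 40]);
translate([496, 281, 1959]) cube([276, 55, 40]);
translate([496, 281, 2240]) cube([276, 55, 40]);


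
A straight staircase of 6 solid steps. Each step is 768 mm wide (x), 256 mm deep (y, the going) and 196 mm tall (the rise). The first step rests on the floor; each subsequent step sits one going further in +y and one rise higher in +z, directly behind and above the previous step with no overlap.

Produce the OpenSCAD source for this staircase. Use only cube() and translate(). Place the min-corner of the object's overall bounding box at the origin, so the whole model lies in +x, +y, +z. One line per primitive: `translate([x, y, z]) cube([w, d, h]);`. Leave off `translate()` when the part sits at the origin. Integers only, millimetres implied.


cube([768, 256, 196]);
translate([0, 256, 196]) cube([768, 256, 196]);
translate([0, 512, 392]) cube([768, 256, 196]);
translate([0, 768, 588]) cube([768, 256, 196]);
translate([0, 1024, 784]) cube([768, 256, 196]);
translate([0, 1280, 980]) cube([768, 256, 196]);


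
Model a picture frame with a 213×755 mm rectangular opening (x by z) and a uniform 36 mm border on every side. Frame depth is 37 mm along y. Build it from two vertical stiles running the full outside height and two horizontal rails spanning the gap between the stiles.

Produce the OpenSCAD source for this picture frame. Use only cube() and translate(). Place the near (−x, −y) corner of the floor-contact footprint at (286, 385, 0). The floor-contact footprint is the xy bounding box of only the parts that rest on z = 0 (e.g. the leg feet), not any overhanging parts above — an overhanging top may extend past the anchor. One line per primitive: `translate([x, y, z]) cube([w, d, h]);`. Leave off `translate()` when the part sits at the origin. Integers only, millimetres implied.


translate([286, 385, 0]) cube([36, 37, 827]);
translate([535, 385, 0]) cube([36, 37, 827]);
translate([322, 385, 0]) cube([213, 37, 36]);
translate([322, 385, 791]) cube([213, 37, 36]);


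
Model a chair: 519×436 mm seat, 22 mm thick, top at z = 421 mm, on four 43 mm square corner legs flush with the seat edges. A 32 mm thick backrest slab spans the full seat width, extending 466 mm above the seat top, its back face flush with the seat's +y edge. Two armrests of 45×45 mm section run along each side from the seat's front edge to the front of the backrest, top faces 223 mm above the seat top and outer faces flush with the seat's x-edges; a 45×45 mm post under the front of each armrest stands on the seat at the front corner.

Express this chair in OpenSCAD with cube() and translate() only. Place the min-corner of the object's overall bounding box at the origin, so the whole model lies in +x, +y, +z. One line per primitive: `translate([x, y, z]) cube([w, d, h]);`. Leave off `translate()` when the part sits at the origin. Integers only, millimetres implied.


translate([0, 0, 399]) cube([519, 436, 22]);
cube([43, 43, 399]);
translate([476, 0, 0]) cube([43, 43, 399]);
translate([0, 393, 0]) cube([43, 43, 399]);
translate([476, 393, 0]) cube([43, 43, 399]);
translate([0, 404, 421]) cube([519, 32, 466]);
translate([0, 0, 599]) cube([45, 404, 45]);
translate([474, 0, 599]) cube([45, 404, 45]);
translate([0, 0, 421]) cube([45, 45, 178]);
translate([474, 0, 421]) cube([45, 45, 178]);


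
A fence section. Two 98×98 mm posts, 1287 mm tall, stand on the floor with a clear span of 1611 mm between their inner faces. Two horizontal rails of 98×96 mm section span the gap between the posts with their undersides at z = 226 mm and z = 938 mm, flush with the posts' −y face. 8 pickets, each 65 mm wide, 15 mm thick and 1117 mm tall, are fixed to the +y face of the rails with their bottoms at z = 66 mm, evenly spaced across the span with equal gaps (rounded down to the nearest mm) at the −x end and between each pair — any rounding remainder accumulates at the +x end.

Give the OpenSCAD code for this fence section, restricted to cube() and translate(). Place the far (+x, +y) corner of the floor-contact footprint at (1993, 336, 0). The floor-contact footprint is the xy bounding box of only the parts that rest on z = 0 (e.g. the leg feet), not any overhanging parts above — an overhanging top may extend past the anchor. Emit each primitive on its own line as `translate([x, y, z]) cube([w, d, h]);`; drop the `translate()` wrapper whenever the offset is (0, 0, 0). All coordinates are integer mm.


translate([186, 238, 0]) cube([98, 98, 1287]);
translate([1895, 238, 0]) cube([98, 98, 1287]);
translate([284, 238, 226]) cube([1611, 98, 96]);
translate([284, 238, 938]) cube([1611, 98, 96]);
translate([405, 336, 66]) cube([65, 15, 1117]);
translate([591, 336, 66]) cube([65, 15, 1117]);
translate([777, 336, 66]) cube([65, 15, 1117]);
translate([963, 336, 66]) cube([65, 15, 1117]);
translate([1149, 336, 66]) cube([65, 15, 1117]);
translate([1335, 336, 66]) cube([65, 15, 1117]);
translate([1521, 336, 66]) cube([65, 15, 1117]);
translate([1707, 336, 66]) cube([65, 15, 1117]);


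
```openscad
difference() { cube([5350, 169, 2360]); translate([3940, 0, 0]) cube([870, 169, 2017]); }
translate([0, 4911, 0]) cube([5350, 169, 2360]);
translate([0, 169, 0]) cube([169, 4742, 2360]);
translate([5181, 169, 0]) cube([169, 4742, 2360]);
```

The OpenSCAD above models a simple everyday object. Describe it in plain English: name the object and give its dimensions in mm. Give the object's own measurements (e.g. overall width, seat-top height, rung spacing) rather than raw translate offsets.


A single room: four walls, each 2360 mm tall and 169 mm thick, enclosing an outside footprint 5350×5080 mm (x × y), no floor or roof. The front and back walls (−y and +y sides) run the full x-width; the side walls fit between their inner faces. A door opening 870 mm wide and 2017 mm tall is cut through the front wall from the floor up, its −x edge 3940 mm from the wall's −x end.


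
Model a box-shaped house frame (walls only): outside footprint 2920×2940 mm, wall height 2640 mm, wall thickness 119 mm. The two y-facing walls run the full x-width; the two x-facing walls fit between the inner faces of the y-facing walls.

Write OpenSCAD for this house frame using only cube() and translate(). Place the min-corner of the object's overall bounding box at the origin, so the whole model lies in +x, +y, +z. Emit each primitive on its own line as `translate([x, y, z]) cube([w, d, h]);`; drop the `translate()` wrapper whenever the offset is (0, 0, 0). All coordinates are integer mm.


cube([2920, 119, 2640]);
translate([0, 2821, 0]) cube([2920, 119, 2640]);
translate([0, 119, 0]) cube([119, 2702, 2640]);
translate([2801, 119, 0]) cube([119, 2702, 2640]);


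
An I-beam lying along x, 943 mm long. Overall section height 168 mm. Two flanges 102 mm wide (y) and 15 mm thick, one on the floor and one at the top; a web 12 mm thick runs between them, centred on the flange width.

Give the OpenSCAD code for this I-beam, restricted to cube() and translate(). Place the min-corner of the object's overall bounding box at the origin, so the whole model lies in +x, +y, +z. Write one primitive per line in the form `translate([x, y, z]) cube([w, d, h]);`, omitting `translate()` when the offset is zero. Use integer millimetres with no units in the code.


cube([943, 102, 15]);
translate([0, 45, 15]) cube([943, 12, 138]);
translate([0, 0, 153]) cube([943, 102, 15]);


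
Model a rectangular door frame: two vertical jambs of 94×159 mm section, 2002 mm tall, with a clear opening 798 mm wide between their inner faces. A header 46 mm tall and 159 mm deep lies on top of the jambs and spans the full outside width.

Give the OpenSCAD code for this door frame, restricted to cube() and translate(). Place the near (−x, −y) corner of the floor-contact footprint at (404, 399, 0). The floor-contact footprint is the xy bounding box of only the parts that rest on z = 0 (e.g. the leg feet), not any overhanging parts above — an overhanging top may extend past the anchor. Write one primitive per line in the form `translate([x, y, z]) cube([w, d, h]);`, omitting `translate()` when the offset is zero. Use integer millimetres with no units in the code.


translate([404, 399, 0]) cube([94, 159, 2002]);
translate([1296, 399, 0]) cube([94, 159, 2002]);
translate([404, 399, 2002]) cube([986, 159, 46]);


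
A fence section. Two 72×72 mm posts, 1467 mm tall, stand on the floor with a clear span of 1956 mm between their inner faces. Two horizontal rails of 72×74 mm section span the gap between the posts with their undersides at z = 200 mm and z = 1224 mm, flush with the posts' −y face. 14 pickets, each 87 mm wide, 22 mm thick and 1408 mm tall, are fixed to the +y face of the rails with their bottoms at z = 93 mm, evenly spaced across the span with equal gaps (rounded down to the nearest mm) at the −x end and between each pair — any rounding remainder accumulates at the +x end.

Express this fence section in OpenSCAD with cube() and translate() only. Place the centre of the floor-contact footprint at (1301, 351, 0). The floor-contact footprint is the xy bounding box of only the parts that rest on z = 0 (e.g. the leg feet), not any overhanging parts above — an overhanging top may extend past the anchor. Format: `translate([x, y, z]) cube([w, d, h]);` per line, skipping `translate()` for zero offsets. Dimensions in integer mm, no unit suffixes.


translate([251, 315, 0]) cube([72, 72, 1467]);
translate([2279, 315, 0]) cube([72, 72, 1467]);
translate([323, 315, 200]) cube([1956, 72, 74]);
translate([323, 315, 1224]) cube([1956, 72, 74]);
translate([372, 387, 93]) cube([87, 22, 1408]);
translate([508, 387, 93]) cube([87, 22, 1408]);
translate([644, 387, 93]) cube([87, 22, 1408]);
translate([780, 387, 93]) cube([87, 22, 1408]);
translate([916, 387, 93]) cube([87, 22, 1408]);
translate([1052, 387, 93]) cube([87, 22, 1408]);
translate([1188, 387, 93]) cube([87, 22, 1408]);
translate([1324, 387, 93]) cube([87, 22, 1408]);
translate([1460, 387, 93]) cube([87, 22, 1408]);
translate([1596, 387, 93]) cube([87, 22, 1408]);
translate([1732, 387, 93]) cube([87, 22, 1408]);
translate([1868, 387, 93]) cube([87, 22, 1408]);
translate([2004, 387, 93]) cube([87, 22, 1408]);
translate([2140, 387, 93]) cube([87, 22, 1408]);


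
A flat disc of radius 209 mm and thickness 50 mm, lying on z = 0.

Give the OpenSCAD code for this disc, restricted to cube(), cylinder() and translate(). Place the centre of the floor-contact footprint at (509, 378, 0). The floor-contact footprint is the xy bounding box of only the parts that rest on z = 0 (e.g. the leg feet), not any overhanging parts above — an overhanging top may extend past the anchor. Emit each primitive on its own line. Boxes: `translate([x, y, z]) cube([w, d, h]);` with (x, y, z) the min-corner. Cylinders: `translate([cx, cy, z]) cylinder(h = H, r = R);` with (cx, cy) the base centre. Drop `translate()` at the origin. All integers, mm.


translate([509, 378, 0]) cylinder(h = 50, r = 209);


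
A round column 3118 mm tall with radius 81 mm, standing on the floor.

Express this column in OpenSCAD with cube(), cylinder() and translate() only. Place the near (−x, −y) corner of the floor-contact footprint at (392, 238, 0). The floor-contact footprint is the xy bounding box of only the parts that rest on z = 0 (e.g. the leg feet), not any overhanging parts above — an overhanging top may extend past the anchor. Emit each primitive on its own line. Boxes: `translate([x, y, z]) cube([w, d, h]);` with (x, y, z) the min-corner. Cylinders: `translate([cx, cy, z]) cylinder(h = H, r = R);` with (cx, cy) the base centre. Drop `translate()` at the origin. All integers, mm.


translate([473, 319, 0]) cylinder(h = 3118, r = 81);


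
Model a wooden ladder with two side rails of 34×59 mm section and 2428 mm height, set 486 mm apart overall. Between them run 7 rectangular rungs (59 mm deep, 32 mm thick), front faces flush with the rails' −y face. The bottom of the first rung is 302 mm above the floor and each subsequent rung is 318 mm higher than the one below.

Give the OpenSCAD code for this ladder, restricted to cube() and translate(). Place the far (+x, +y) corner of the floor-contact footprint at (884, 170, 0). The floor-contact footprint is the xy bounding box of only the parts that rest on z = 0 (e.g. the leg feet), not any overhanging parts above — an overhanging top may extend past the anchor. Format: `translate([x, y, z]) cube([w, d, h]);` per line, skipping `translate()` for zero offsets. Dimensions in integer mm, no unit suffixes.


translate([398, 111, 0]) cube([34, 59, 2428]);
translate([850, 111, 0]) cube([34, 59, 2428]);
translate([432, 111, 302]) cube([418, 59, 32]);
translate([432, 111, 620]) cube([418, 59, 32]);
translate([432, 111, 938]) cube([418, 59, 32]);
translate([432, 111, 1256]) cube([418, 59, 32]);
translate([432, 111, 1574]) cube([418, 59, 32]);
translate([432, 111, 1892]) cube([418, 59, 32]);
translate([432, 111, 2210]) cube([418, 59, 32]);


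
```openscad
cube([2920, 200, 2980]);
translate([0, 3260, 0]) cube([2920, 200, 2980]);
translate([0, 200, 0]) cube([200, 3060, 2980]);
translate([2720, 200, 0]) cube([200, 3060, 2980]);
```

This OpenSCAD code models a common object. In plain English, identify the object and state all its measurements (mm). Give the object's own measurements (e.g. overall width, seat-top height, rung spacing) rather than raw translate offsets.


The wall frame of a small rectangular building: four walls, each 2980 mm tall and 200 mm thick, enclosing a footprint 2920 mm (x) by 3460 mm (y) outside-to-outside, with no floor or roof. The front and back walls (the −y and +y sides) span the full width; the two side walls fit between them.
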